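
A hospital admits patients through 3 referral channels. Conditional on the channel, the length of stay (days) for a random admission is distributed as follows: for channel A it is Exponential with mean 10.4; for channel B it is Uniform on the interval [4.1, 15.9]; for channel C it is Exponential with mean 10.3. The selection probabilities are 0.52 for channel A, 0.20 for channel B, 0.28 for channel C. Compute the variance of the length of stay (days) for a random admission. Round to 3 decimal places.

Per component, A: μ=10.4, E[X²]=216.32; B: μ=10, E[X²]=111.603; C: μ=10.3, E[X²]=212.18.
E[X] = 0.52·10.4 + 0.2·10 + 0.28·10.3 = 10.292.
E[X²] = 0.52·216.32 + 0.2·111.603 + 0.28·212.18 = 194.217.
Var(X) = E[X²] − (E[X])² = 194.217 − 105.925 = 88.2922.

88.292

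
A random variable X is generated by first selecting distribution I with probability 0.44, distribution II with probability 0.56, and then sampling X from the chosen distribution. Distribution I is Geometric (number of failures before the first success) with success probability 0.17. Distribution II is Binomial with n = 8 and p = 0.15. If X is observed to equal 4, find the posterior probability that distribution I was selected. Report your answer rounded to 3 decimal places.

0.774

Likelihoods P(X=4 | ·): I: 0.0806791; II: 0.0184986.
Posterior ∝ prior × likelihood. Numerator for I: 0.44·0.0806791 = 0.0354988.
Normalizing constant: 0.44·0.0806791 + 0.56·0.0184986 = 0.045858.
P(I | observation) = 0.0354988 / 0.045858 = 0.774103.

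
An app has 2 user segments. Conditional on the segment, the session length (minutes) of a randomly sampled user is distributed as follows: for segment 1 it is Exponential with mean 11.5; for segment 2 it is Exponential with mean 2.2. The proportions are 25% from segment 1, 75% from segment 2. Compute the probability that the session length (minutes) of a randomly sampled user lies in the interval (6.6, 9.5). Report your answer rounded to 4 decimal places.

Conditional on each segment, P(6.6 < X < 9.5): 1: 0.125558; 2: 0.036463.
By total probability, P(6.6 < X < 9.5) = 0.25·0.125558 + 0.75·0.036463 = 0.0587367.

0.0587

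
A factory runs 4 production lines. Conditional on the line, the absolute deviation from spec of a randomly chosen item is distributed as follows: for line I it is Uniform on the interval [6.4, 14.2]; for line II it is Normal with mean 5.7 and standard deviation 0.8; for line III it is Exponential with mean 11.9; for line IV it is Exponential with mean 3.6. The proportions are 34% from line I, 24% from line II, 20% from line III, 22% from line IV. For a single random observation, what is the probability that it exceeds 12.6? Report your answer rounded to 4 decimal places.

Conditional on each line, P(X > 12.6): I: 0.205128; II: 0; III: 0.346864; IV: 0.0301974.
By total probability, P(X > 12.6) = 0.34·0.205128 + 0.24·0 + 0.2·0.346864 + 0.22·0.0301974 = 0.14576.

0.1458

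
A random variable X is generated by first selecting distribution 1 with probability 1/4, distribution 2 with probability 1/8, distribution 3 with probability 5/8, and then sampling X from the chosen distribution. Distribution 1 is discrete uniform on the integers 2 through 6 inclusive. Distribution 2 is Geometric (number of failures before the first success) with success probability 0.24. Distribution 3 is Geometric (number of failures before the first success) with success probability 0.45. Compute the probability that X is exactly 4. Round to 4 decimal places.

Conditional on each component, P(X = 4): 1: 0.2; 2: 0.0800692; 3: 0.0411778.
By total probability, P(X = 4) = 0.25·0.2 + 0.125·0.0800692 + 0.625·0.0411778 = 0.0857448.

0.0857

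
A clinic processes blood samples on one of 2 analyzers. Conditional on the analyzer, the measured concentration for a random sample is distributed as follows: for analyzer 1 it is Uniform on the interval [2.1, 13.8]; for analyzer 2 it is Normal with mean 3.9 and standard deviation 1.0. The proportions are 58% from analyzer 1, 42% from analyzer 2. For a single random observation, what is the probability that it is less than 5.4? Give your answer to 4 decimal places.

Conditional on each analyzer, P(X < 5.4): 1: 0.282051; 2: 0.933193.
By total probability, P(X < 5.4) = 0.58·0.282051 + 0.42·0.933193 = 0.555531.

0.5555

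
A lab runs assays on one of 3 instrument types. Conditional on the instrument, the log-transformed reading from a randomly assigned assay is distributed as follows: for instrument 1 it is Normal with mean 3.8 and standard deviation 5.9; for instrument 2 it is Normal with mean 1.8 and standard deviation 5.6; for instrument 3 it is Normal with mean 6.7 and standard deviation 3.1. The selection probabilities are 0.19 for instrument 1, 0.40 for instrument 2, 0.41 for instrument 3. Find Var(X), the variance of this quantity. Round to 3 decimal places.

27.995

Per component, 1: μ=3.8, E[X²]=49.25; 2: μ=1.8, E[X²]=34.6; 3: μ=6.7, E[X²]=54.5.
E[X] = 0.19·3.8 + 0.4·1.8 + 0.41·6.7 = 4.189.
E[X²] = 0.19·49.25 + 0.4·34.6 + 0.41·54.5 = 45.5425.
Var(X) = E[X²] − (E[X])² = 45.5425 − 17.5477 = 27.9948.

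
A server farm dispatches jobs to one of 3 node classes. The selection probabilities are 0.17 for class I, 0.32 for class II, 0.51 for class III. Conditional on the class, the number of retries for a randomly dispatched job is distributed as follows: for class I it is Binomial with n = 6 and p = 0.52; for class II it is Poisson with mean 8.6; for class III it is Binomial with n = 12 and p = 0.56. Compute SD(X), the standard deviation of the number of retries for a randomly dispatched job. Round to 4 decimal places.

Per component, I: μ=3.12, E[X²]=11.232; II: μ=8.6, E[X²]=82.56; III: μ=6.72, E[X²]=48.1152.
E[X] = 0.17·3.12 + 0.32·8.6 + 0.51·6.72 = 6.7096.
E[X²] = 0.17·11.232 + 0.32·82.56 + 0.51·48.1152 = 52.8674.
Var(X) = E[X²] − (E[X])² = 52.8674 − 45.0187 = 7.84866.
SD(X) = √7.84866 = 2.80155.

2.8015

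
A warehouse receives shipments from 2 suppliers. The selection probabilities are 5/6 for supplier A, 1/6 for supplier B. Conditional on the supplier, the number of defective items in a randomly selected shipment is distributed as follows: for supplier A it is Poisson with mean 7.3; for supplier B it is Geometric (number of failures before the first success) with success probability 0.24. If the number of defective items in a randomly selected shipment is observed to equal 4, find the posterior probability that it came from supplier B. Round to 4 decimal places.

Likelihoods P(X=4 | ·): A: 0.0799338; B: 0.0800692.
Posterior ∝ prior × likelihood. Numerator for B: 0.166667·0.0800692 = 0.0133449.
Normalizing constant: 0.833333·0.0799338 + 0.166667·0.0800692 = 0.0799564.
P(B | observation) = 0.0133449 / 0.0799564 = 0.166902.

0.1669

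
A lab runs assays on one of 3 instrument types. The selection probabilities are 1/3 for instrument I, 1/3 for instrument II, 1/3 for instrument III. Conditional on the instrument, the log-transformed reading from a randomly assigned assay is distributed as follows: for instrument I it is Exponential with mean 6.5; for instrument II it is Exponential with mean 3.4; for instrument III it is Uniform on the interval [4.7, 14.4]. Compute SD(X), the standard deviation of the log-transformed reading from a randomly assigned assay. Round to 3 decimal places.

5.182

Per component, I: μ=6.5, E[X²]=84.5; II: μ=3.4, E[X²]=23.12; III: μ=9.55, E[X²]=99.0433.
E[X] = 0.333333·6.5 + 0.333333·3.4 + 0.333333·9.55 = 6.48333.
E[X²] = 0.333333·84.5 + 0.333333·23.12 + 0.333333·99.0433 = 68.8878.
Var(X) = E[X²] − (E[X])² = 68.8878 − 42.0336 = 26.8542.
SD(X) = √26.8542 = 5.1821.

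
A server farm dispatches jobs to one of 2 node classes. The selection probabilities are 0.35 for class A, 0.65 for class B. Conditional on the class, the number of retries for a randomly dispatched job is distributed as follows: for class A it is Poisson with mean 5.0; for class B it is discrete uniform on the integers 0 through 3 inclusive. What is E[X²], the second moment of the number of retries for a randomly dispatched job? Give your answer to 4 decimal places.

For each component E[X²] = Var + (mean)², giving A: 30; B: 3.5.
Overall E[X²] = 0.35·30 + 0.65·3.5 = 12.775.

12.7750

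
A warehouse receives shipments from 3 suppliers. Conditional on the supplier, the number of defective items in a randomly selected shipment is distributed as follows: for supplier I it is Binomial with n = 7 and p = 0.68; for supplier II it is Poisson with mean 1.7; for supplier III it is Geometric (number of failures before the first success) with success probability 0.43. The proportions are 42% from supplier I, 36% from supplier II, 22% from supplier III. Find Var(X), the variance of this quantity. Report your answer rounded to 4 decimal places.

Per component, I: μ=4.76, E[X²]=24.1808; II: μ=1.7, E[X²]=4.59; III: μ=1.32558, E[X²]=4.83991.
E[X] = 0.42·4.76 + 0.36·1.7 + 0.22·1.32558 = 2.90283.
E[X²] = 0.42·24.1808 + 0.36·4.59 + 0.22·4.83991 = 12.8731.
Var(X) = E[X²] − (E[X])² = 12.8731 − 8.42641 = 4.44671.

4.4467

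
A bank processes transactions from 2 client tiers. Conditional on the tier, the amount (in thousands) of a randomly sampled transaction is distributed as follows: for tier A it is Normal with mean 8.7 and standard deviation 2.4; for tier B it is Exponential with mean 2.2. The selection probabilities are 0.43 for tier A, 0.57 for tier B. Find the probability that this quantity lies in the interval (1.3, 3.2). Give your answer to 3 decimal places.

Conditional on each tier, P(1.3 < X < 3.2): A: 0.00993896; B: 0.320317.
By total probability, P(1.3 < X < 3.2) = 0.43·0.00993896 + 0.57·0.320317 = 0.186855.

0.187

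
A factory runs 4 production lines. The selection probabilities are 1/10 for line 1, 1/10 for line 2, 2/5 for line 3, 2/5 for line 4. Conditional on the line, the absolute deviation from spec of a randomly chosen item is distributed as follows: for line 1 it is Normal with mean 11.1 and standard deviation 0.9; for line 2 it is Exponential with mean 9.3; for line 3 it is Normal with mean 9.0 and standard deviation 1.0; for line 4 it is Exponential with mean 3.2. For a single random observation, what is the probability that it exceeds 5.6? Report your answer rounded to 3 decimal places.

Conditional on each line, P(X > 5.6): 1: 1; 2: 0.547633; 3: 0.999663; 4: 0.173774.
By total probability, P(X > 5.6) = 0.1·1 + 0.1·0.547633 + 0.4·0.999663 + 0.4·0.173774 = 0.624138.

0.624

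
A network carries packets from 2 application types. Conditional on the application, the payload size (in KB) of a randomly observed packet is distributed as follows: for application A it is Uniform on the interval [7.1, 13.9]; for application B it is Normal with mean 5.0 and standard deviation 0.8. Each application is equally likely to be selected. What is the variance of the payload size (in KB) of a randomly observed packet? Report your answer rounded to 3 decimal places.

Per component, A: μ=10.5, E[X²]=114.103; B: μ=5, E[X²]=25.64.
E[X] = 0.5·10.5 + 0.5·5 = 7.75.
E[X²] = 0.5·114.103 + 0.5·25.64 = 69.8717.
Var(X) = E[X²] − (E[X])² = 69.8717 − 60.0625 = 9.80917.

9.809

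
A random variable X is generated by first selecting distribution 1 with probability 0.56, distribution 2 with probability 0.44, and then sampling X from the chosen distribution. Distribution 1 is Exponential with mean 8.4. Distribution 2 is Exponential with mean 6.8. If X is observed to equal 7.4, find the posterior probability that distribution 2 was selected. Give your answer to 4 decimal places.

Likelihoods f(7.4 | ·): 1: 0.0493319; 2: 0.0495309.
Posterior ∝ prior × likelihood. Numerator for 2: 0.44·0.0495309 = 0.0217936.
Normalizing constant: 0.56·0.0493319 + 0.44·0.0495309 = 0.0494195.
P(2 | observation) = 0.0217936 / 0.0494195 = 0.440992.

0.4410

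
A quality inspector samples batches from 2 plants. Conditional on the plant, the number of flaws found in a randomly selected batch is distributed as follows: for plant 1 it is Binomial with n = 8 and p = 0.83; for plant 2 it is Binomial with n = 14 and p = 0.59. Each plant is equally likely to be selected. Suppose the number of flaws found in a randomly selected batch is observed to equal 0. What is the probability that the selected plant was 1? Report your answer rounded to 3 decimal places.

0.155

Likelihoods P(X=0 | ·): 1: 6.97576e-07; 2: 3.79292e-06.
Posterior ∝ prior × likelihood. Numerator for 1: 0.5·6.97576e-07 = 3.48788e-07.
Normalizing constant: 0.5·6.97576e-07 + 0.5·3.79292e-06 = 2.24525e-06.
P(1 | observation) = 3.48788e-07 / 2.24525e-06 = 0.155345.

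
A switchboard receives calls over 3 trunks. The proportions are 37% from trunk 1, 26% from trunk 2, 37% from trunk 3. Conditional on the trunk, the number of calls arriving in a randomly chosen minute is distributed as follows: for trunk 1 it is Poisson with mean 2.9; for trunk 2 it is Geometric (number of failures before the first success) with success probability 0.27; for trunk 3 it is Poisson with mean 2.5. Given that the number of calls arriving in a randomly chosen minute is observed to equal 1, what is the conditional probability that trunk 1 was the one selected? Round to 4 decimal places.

Likelihoods P(X=1 | ·): 1: 0.159567; 2: 0.1971; 3: 0.205212.
Posterior ∝ prior × likelihood. Numerator for 1: 0.37·0.159567 = 0.0590399.
Normalizing constant: 0.37·0.159567 + 0.26·0.1971 + 0.37·0.205212 = 0.186215.
P(1 | observation) = 0.0590399 / 0.186215 = 0.317053.

0.3171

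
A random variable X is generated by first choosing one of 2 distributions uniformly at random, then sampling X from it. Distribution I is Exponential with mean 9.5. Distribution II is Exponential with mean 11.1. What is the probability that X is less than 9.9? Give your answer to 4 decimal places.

Conditional on each component, P(X < 9.9): I: 0.647289; II: 0.59012.
By total probability, P(X < 9.9) = 0.5·0.647289 + 0.5·0.59012 = 0.618705.

0.6187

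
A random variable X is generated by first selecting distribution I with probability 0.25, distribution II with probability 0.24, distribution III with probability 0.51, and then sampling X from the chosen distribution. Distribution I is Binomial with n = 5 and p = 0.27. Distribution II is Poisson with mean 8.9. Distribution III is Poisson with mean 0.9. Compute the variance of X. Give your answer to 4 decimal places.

14.1209

Per component, I: μ=1.35, E[X²]=2.808; II: μ=8.9, E[X²]=88.11; III: μ=0.9, E[X²]=1.71.
E[X] = 0.25·1.35 + 0.24·8.9 + 0.51·0.9 = 2.9325.
E[X²] = 0.25·2.808 + 0.24·88.11 + 0.51·1.71 = 22.7205.
Var(X) = E[X²] − (E[X])² = 22.7205 − 8.59956 = 14.1209.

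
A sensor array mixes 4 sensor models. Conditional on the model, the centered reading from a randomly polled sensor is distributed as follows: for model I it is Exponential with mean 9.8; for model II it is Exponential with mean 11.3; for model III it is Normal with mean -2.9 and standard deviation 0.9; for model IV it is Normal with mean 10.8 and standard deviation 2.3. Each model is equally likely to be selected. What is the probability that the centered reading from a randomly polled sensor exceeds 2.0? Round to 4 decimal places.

Conditional on each model, P(X > 2.0): I: 0.815396; II: 0.837787; III: 2.59837e-08; IV: 0.999935.
By total probability, P(X > 2.0) = 0.25·0.815396 + 0.25·0.837787 + 0.25·2.59837e-08 + 0.25·0.999935 = 0.663279.

0.6633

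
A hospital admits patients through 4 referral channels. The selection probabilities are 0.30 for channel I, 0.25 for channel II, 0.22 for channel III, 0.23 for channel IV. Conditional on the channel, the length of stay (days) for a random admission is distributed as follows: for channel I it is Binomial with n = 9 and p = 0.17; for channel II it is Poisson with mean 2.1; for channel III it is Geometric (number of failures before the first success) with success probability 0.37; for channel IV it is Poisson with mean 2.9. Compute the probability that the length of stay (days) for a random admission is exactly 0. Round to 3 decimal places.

0.181

Conditional on each channel, P(X = 0): I: 0.18694; II: 0.122456; III: 0.37; IV: 0.0550232.
By total probability, P(X = 0) = 0.3·0.18694 + 0.25·0.122456 + 0.22·0.37 + 0.23·0.0550232 = 0.180752.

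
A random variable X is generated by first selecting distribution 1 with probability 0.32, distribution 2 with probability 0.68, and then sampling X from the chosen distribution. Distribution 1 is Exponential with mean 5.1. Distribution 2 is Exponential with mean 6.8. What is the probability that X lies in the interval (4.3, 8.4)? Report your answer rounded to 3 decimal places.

Conditional on each component, P(4.3 < X < 8.4): 1: 0.237743; 2: 0.240591.
By total probability, P(4.3 < X < 8.4) = 0.32·0.237743 + 0.68·0.240591 = 0.239679.

0.240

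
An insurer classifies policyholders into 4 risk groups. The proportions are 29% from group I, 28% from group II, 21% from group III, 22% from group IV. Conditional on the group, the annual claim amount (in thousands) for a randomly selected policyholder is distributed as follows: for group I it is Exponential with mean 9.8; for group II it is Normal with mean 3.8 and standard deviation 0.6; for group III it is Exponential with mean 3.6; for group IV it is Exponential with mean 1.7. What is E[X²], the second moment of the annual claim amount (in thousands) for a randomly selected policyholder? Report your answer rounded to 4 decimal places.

For each component E[X²] = Var + (mean)², giving I: 192.08; II: 14.8; III: 25.92; IV: 5.78.
Overall E[X²] = 0.29·192.08 + 0.28·14.8 + 0.21·25.92 + 0.22·5.78 = 66.562.

66.5620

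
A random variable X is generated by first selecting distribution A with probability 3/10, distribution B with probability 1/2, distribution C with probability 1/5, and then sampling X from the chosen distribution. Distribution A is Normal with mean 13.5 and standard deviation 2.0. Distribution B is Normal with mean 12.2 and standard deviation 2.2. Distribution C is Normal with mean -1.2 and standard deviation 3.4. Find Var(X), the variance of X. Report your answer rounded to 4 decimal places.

Per component, A: μ=13.5, E[X²]=186.25; B: μ=12.2, E[X²]=153.68; C: μ=-1.2, E[X²]=13.
E[X] = 0.3·13.5 + 0.5·12.2 + 0.2·-1.2 = 9.91.
E[X²] = 0.3·186.25 + 0.5·153.68 + 0.2·13 = 135.315.
Var(X) = E[X²] − (E[X])² = 135.315 − 98.2081 = 37.1069.

37.1069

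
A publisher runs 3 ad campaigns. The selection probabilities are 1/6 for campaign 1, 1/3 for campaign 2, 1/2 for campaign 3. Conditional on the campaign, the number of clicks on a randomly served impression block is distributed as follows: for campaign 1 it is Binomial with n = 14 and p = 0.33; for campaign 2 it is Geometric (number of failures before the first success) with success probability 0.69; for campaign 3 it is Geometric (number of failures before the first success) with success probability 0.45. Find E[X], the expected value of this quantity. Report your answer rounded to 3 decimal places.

Component means — 1: 4.62; 2: 0.449275; 3: 1.22222.
E[X] = 0.166667·4.62 + 0.333333·0.449275 + 0.5·1.22222 = 1.53087.

1.531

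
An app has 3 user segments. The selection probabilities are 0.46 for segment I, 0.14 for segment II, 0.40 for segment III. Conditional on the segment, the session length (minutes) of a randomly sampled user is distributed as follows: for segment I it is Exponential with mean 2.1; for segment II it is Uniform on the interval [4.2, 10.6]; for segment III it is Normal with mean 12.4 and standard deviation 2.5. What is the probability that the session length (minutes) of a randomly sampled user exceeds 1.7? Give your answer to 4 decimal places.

Conditional on each segment, P(X > 1.7): I: 0.44507; II: 1; III: 0.999991.
By total probability, P(X > 1.7) = 0.46·0.44507 + 0.14·1 + 0.4·0.999991 = 0.744728.

0.7447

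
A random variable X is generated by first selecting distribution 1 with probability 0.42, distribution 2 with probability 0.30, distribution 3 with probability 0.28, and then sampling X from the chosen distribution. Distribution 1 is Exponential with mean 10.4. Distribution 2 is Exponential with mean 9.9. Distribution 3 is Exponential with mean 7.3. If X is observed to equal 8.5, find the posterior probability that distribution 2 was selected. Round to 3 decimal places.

Likelihoods f(8.5 | ·): 1: 0.0424634; 2: 0.0428041; 3: 0.0427555.
Posterior ∝ prior × likelihood. Numerator for 2: 0.3·0.0428041 = 0.0128412.
Normalizing constant: 0.42·0.0424634 + 0.3·0.0428041 + 0.28·0.0427555 = 0.0426474.
P(2 | observation) = 0.0128412 / 0.0426474 = 0.301103.

0.301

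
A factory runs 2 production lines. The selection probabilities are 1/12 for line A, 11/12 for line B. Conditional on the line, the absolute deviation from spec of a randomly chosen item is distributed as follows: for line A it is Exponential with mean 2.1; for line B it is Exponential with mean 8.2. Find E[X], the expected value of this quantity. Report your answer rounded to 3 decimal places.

7.692

Component means — A: 2.1; B: 8.2.
E[X] = 0.0833333·2.1 + 0.916667·8.2 = 7.69167.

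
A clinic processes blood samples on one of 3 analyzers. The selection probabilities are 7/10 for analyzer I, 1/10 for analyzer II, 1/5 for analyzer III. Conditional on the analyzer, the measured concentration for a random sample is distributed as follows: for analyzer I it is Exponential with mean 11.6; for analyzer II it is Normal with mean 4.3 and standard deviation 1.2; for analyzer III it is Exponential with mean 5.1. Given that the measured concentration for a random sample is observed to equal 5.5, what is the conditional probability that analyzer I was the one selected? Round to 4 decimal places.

Likelihoods f(5.5 | ·): I: 0.053657; II: 0.201642; III: 0.0666919.
Posterior ∝ prior × likelihood. Numerator for I: 0.7·0.053657 = 0.0375599.
Normalizing constant: 0.7·0.053657 + 0.1·0.201642 + 0.2·0.0666919 = 0.0710625.
P(I | observation) = 0.0375599 / 0.0710625 = 0.528547.

0.5285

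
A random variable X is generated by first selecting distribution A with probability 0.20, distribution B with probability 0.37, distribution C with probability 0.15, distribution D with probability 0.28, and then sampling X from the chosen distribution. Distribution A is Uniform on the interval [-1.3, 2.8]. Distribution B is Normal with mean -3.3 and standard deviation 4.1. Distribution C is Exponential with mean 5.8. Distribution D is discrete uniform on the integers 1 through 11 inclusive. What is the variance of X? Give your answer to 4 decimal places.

Per component, A: μ=0.75, E[X²]=1.96333; B: μ=-3.3, E[X²]=27.7; C: μ=5.8, E[X²]=67.28; D: μ=6, E[X²]=46.
E[X] = 0.2·0.75 + 0.37·-3.3 + 0.15·5.8 + 0.28·6 = 1.479.
E[X²] = 0.2·1.96333 + 0.37·27.7 + 0.15·67.28 + 0.28·46 = 33.6137.
Var(X) = E[X²] − (E[X])² = 33.6137 − 2.18744 = 31.4262.

31.4262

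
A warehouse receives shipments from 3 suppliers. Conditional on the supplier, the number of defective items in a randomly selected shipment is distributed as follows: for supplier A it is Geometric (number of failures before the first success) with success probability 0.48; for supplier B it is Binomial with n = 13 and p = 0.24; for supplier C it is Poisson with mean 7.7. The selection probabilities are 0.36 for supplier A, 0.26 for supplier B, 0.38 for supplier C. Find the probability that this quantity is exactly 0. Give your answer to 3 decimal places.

0.180

Conditional on each supplier, P(X = 0): A: 0.48; B: 0.0282213; C: 0.000452827.
By total probability, P(X = 0) = 0.36·0.48 + 0.26·0.0282213 + 0.38·0.000452827 = 0.18031.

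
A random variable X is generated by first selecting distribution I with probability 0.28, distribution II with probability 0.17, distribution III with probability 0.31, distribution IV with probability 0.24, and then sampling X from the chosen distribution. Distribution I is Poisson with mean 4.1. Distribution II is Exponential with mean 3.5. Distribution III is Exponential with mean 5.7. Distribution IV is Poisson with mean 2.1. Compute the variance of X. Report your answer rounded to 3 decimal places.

Per component, I: μ=4.1, E[X²]=20.91; II: μ=3.5, E[X²]=24.5; III: μ=5.7, E[X²]=64.98; IV: μ=2.1, E[X²]=6.51.
E[X] = 0.28·4.1 + 0.17·3.5 + 0.31·5.7 + 0.24·2.1 = 4.014.
E[X²] = 0.28·20.91 + 0.17·24.5 + 0.31·64.98 + 0.24·6.51 = 31.726.
Var(X) = E[X²] − (E[X])² = 31.726 − 16.1122 = 15.6138.

15.614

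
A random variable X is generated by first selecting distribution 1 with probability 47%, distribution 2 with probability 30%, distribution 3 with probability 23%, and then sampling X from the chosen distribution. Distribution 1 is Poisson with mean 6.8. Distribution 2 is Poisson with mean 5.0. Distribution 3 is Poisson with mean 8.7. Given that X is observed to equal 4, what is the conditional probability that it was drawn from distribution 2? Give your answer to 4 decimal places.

0.4855

Likelihoods P(X=4 | ·): 1: 0.0992252; 2: 0.175467; 3: 0.0397653.
Posterior ∝ prior × likelihood. Numerator for 2: 0.3·0.175467 = 0.0526402.
Normalizing constant: 0.47·0.0992252 + 0.3·0.175467 + 0.23·0.0397653 = 0.108422.
P(2 | observation) = 0.0526402 / 0.108422 = 0.485512.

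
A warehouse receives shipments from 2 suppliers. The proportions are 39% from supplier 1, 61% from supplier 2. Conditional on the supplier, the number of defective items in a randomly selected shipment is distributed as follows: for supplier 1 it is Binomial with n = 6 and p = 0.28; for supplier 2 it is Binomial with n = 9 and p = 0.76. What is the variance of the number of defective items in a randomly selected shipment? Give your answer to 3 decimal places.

Per component, 1: μ=1.68, E[X²]=4.032; 2: μ=6.84, E[X²]=48.4272.
E[X] = 0.39·1.68 + 0.61·6.84 = 4.8276.
E[X²] = 0.39·4.032 + 0.61·48.4272 = 31.1131.
Var(X) = E[X²] − (E[X])² = 31.1131 − 23.3057 = 7.80735.

7.807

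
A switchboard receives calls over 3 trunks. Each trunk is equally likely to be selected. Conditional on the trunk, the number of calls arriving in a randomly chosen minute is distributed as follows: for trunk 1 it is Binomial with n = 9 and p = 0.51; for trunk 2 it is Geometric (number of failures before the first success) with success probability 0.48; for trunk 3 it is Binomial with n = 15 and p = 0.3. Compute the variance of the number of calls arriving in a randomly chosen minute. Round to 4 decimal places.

5.2163

Per component, 1: μ=4.59, E[X²]=23.3172; 2: μ=1.08333, E[X²]=3.43056; 3: μ=4.5, E[X²]=23.4.
E[X] = 0.333333·4.59 + 0.333333·1.08333 + 0.333333·4.5 = 3.39111.
E[X²] = 0.333333·23.3172 + 0.333333·3.43056 + 0.333333·23.4 = 16.7159.
Var(X) = E[X²] − (E[X])² = 16.7159 − 11.4996 = 5.21628.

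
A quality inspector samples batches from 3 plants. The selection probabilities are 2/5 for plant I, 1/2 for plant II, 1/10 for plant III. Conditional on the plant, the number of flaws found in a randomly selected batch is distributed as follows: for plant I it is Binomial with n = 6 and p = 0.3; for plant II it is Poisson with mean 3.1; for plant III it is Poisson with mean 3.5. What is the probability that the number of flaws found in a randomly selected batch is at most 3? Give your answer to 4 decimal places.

Conditional on each plant, P(X ≤ 3): I: 0.92953; II: 0.62484; III: 0.536633.
By total probability, P(X ≤ 3) = 0.4·0.92953 + 0.5·0.62484 + 0.1·0.536633 = 0.737895.

0.7379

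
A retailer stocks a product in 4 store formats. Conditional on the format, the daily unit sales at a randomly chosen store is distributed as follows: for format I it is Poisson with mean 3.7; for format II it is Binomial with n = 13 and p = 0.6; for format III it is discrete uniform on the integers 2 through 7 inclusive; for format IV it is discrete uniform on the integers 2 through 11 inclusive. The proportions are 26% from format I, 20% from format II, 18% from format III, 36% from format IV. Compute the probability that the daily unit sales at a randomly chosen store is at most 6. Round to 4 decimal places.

Conditional on each format, P(X ≤ 6): I: 0.918191; II: 0.228844; III: 0.833333; IV: 0.5.
By total probability, P(X ≤ 6) = 0.26·0.918191 + 0.2·0.228844 + 0.18·0.833333 + 0.36·0.5 = 0.614498.

0.6145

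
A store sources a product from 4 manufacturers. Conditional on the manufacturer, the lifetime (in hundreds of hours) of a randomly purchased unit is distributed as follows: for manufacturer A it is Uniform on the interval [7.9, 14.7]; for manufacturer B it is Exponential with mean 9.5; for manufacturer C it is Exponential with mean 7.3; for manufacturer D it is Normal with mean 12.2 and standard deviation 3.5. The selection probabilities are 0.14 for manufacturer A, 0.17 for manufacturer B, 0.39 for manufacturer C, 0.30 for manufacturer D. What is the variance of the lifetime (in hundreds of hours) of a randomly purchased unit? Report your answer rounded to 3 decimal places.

Per component, A: μ=11.3, E[X²]=131.543; B: μ=9.5, E[X²]=180.5; C: μ=7.3, E[X²]=106.58; D: μ=12.2, E[X²]=161.09.
E[X] = 0.14·11.3 + 0.17·9.5 + 0.39·7.3 + 0.3·12.2 = 9.704.
E[X²] = 0.14·131.543 + 0.17·180.5 + 0.39·106.58 + 0.3·161.09 = 138.994.
Var(X) = E[X²] − (E[X])² = 138.994 − 94.1676 = 44.8267.

44.827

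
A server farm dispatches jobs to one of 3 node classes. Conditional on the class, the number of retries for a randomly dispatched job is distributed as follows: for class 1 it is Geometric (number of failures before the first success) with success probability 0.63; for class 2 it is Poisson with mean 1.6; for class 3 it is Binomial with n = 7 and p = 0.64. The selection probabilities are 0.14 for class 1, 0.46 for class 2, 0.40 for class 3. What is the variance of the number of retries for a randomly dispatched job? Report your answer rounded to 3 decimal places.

3.952

Per component, 1: μ=0.587302, E[X²]=1.27715; 2: μ=1.6, E[X²]=4.16; 3: μ=4.48, E[X²]=21.6832.
E[X] = 0.14·0.587302 + 0.46·1.6 + 0.4·4.48 = 2.61022.
E[X²] = 0.14·1.27715 + 0.46·4.16 + 0.4·21.6832 = 10.7657.
Var(X) = E[X²] − (E[X])² = 10.7657 − 6.81326 = 3.95242.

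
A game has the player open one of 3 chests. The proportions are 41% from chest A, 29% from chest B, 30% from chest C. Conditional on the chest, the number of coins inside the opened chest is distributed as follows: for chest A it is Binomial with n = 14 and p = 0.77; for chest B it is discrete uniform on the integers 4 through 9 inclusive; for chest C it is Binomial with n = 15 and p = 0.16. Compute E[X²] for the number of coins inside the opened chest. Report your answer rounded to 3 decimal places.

For each component E[X²] = Var + (mean)², giving A: 118.688; B: 45.1667; C: 7.776.
Overall E[X²] = 0.41·118.688 + 0.29·45.1667 + 0.3·7.776 = 64.0931.

64.093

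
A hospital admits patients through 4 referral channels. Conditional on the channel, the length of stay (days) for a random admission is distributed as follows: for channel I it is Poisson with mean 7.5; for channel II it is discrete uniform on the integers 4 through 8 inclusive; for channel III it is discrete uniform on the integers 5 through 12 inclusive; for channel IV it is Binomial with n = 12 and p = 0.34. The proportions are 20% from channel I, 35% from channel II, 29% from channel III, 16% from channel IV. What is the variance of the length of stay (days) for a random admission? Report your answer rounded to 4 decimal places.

6.4904

Per component, I: μ=7.5, E[X²]=63.75; II: μ=6, E[X²]=38; III: μ=8.5, E[X²]=77.5; IV: μ=4.08, E[X²]=19.3392.
E[X] = 0.2·7.5 + 0.35·6 + 0.29·8.5 + 0.16·4.08 = 6.7178.
E[X²] = 0.2·63.75 + 0.35·38 + 0.29·77.5 + 0.16·19.3392 = 51.6193.
Var(X) = E[X²] − (E[X])² = 51.6193 − 45.1288 = 6.49044.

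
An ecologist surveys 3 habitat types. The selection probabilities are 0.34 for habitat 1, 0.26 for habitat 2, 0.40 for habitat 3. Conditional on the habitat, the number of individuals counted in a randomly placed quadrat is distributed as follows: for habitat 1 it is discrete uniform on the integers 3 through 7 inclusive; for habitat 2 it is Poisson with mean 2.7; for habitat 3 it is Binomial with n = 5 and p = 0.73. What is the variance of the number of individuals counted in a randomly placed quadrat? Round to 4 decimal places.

Per component, 1: μ=5, E[X²]=27; 2: μ=2.7, E[X²]=9.99; 3: μ=3.65, E[X²]=14.308.
E[X] = 0.34·5 + 0.26·2.7 + 0.4·3.65 = 3.862.
E[X²] = 0.34·27 + 0.26·9.99 + 0.4·14.308 = 17.5006.
Var(X) = E[X²] − (E[X])² = 17.5006 − 14.915 = 2.58556.

2.5856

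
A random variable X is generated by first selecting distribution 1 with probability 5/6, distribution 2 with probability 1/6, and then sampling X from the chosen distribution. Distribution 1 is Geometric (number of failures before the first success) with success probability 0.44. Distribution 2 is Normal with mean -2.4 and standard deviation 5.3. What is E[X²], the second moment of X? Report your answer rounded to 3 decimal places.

9.402

For each component E[X²] = Var + (mean)², giving 1: 4.5124; 2: 33.85.
Overall E[X²] = 0.833333·4.5124 + 0.166667·33.85 = 9.402.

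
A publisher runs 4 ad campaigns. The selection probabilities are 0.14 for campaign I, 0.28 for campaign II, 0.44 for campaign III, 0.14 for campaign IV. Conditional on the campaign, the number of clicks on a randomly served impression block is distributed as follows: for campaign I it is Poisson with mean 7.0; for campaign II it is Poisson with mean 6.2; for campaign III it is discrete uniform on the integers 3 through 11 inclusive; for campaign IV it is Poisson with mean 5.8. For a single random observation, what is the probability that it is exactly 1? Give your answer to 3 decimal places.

0.007

Conditional on each campaign, P(X = 1): I: 0.00638317; II: 0.0125825; III: 0; IV: 0.0175598.
By total probability, P(X = 1) = 0.14·0.00638317 + 0.28·0.0125825 + 0.44·0 + 0.14·0.0175598 = 0.00687511.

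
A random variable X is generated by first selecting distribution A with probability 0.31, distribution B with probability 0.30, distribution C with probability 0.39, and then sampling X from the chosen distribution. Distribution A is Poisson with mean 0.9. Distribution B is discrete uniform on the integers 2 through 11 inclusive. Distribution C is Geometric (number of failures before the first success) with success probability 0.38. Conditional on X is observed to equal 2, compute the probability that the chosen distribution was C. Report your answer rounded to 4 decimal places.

0.4128

Likelihoods P(X=2 | ·): A: 0.164661; B: 0.1; C: 0.146072.
Posterior ∝ prior × likelihood. Numerator for C: 0.39·0.146072 = 0.0569681.
Normalizing constant: 0.31·0.164661 + 0.3·0.1 + 0.39·0.146072 = 0.138013.
P(C | observation) = 0.0569681 / 0.138013 = 0.412774.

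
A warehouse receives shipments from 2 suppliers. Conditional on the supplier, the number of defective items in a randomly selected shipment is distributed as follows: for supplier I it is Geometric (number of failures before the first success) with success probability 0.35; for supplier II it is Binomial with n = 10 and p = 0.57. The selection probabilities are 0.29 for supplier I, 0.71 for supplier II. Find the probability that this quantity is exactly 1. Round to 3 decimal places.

0.068

Conditional on each supplier, P(X = 1): I: 0.2275; II: 0.00286478.
By total probability, P(X = 1) = 0.29·0.2275 + 0.71·0.00286478 = 0.068009.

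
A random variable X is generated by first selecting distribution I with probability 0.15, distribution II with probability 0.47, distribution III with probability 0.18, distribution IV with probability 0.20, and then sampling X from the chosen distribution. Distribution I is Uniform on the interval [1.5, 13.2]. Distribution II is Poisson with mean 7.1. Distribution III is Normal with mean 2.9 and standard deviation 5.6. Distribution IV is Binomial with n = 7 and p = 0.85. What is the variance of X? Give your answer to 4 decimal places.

Per component, I: μ=7.35, E[X²]=65.43; II: μ=7.1, E[X²]=57.51; III: μ=2.9, E[X²]=39.77; IV: μ=5.95, E[X²]=36.295.
E[X] = 0.15·7.35 + 0.47·7.1 + 0.18·2.9 + 0.2·5.95 = 6.1515.
E[X²] = 0.15·65.43 + 0.47·57.51 + 0.18·39.77 + 0.2·36.295 = 51.2618.
Var(X) = E[X²] − (E[X])² = 51.2618 − 37.841 = 13.4208.

13.4208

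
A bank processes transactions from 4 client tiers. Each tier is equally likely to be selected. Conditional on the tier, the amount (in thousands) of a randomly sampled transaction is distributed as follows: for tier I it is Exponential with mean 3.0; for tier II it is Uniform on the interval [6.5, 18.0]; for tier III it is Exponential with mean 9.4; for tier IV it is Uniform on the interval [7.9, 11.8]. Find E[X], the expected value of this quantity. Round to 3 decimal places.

Component means — I: 3; II: 12.25; III: 9.4; IV: 9.85.
E[X] = 0.25·3 + 0.25·12.25 + 0.25·9.4 + 0.25·9.85 = 8.625.

8.625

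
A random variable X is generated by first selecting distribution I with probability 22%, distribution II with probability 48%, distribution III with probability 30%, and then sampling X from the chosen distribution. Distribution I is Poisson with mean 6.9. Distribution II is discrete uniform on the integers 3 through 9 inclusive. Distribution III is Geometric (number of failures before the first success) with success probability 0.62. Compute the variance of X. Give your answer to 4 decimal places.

Per component, I: μ=6.9, E[X²]=54.51; II: μ=6, E[X²]=40; III: μ=0.612903, E[X²]=1.3642.
E[X] = 0.22·6.9 + 0.48·6 + 0.3·0.612903 = 4.58187.
E[X²] = 0.22·54.51 + 0.48·40 + 0.3·1.3642 = 31.6015.
Var(X) = E[X²] − (E[X])² = 31.6015 − 20.9935 = 10.6079.

10.6079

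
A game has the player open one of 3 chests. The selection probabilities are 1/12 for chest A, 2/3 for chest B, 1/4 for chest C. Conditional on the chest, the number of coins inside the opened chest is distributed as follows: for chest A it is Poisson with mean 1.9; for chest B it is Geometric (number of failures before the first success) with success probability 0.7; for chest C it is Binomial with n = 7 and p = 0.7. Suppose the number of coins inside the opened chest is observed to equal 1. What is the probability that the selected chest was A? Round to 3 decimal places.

Likelihoods P(X=1 | ·): A: 0.28418; B: 0.21; C: 0.0035721.
Posterior ∝ prior × likelihood. Numerator for A: 0.0833333·0.28418 = 0.0236817.
Normalizing constant: 0.0833333·0.28418 + 0.666667·0.21 + 0.25·0.0035721 = 0.164575.
P(A | observation) = 0.0236817 / 0.164575 = 0.143896.

0.144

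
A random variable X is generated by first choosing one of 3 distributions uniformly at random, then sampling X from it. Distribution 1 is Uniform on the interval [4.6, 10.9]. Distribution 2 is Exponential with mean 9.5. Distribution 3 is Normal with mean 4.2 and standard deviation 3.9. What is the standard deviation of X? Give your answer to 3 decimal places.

Per component, 1: μ=7.75, E[X²]=63.37; 2: μ=9.5, E[X²]=180.5; 3: μ=4.2, E[X²]=32.85.
E[X] = 0.333333·7.75 + 0.333333·9.5 + 0.333333·4.2 = 7.15.
E[X²] = 0.333333·63.37 + 0.333333·180.5 + 0.333333·32.85 = 92.24.
Var(X) = E[X²] − (E[X])² = 92.24 − 51.1225 = 41.1175.
SD(X) = √41.1175 = 6.41229.

6.412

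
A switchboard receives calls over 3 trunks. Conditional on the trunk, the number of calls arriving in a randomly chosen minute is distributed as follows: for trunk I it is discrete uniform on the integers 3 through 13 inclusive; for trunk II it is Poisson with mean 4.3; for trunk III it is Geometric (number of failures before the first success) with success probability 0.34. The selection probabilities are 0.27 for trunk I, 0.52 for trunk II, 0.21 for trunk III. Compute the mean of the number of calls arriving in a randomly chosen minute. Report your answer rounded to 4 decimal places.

4.8036

Component means — I: 8; II: 4.3; III: 1.94118.
E[X] = 0.27·8 + 0.52·4.3 + 0.21·1.94118 = 4.80365.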